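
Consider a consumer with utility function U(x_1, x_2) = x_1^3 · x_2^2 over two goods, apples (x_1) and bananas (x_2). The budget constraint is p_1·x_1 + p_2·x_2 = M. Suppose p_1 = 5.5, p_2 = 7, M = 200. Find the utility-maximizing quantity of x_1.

x_1* = 21.8182

At p_1=5.5, p_2=7, M=200: x_1* = 0.6·200/5.5 = 21.8182.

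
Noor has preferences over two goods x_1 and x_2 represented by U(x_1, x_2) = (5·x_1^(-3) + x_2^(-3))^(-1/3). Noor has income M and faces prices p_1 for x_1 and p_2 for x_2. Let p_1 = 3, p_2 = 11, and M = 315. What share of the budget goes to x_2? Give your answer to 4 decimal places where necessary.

MRS = MU_x_1/MU_x_2 = 5·(x_2/x_1)^(4). Set equal to p_1/p_2.
Solve for the ratio: x_2/x_1 = [(1/5)·p_1/p_2]^(0.25).
Substitute x_2 = (x_2/x_1)·x_1 into the budget: x_1* = M/(p_1 + p_2·(x_2/x_1)).
Numerically x_2/x_1 = 0.48327, so x_1* = 315/(3 + 11·0.48327) = 37.8789 and x_2* = 0.48327·37.8789 = 18.3057.
Expenditure on x_2: 11·18.3057 = 201.3632; share = 0.6392.

share on x_2 = 0.6392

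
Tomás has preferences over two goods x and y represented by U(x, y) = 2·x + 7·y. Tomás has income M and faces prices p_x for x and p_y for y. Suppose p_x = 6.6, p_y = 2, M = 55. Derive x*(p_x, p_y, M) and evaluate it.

x* = 0

Perfect substitutes: compare marginal utility per dollar. 2/p_x vs 7/p_y → 0.303 vs 3.5.
y gives more utility per dollar, so spend all income on y: y* = M/p_y, x* = 0.
Numerically: x* = 0, y* = 27.5.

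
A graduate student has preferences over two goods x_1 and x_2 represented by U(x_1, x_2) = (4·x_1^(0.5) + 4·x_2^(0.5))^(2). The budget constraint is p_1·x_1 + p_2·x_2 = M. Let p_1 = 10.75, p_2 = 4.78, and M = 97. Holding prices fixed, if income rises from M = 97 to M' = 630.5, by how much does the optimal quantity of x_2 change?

Δx_2* = 77.258

MU_x_1 ∝ 4·x_1^(-0.5), MU_x_2 ∝ 4·x_2^(-0.5), so MRS = (x_2/x_1)^(0.5) = p_1/p_2.
Hence x_2/x_1 = (p_1/p_2)^(1/(0.5)), i.e. raised to the 2 power.
With the ratio pinned down, the budget gives x_1* = M/(p_1 + p_2·(x_2/x_1)) and x_2* = (x_2/x_1)·x_1*.
Numerically x_2/x_1 = 5.057794, so x_1* = 97/(10.75 + 4.78·5.057794) = 2.7773 and x_2* = 5.057794·2.7773 = 14.0469.
At M' = 630.5: x_2* = 91.3049. Change: 91.3049 − 14.0469 = 77.258.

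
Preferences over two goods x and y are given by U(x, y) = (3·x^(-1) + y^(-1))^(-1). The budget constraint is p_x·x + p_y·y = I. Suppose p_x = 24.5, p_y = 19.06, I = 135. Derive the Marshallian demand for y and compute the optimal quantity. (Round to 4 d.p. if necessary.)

MU_x ∝ 3·x^(-2), MU_y ∝ y^(-2), so MRS = 3·(y/x)^(2) = p_x/p_y.
Solve for the ratio: y/x = [(1/3)·p_x/p_y]^(0.5).
With the ratio pinned down, the budget gives x* = I/(p_x + p_y·(y/x)) and y* = (y/x)·x*.
Numerically y/x = 0.654577, so x* = 135/(24.5 + 19.06·0.654577) = 3.651 and y* = 0.654577·3.651 = 2.3899.

y* = 2.3899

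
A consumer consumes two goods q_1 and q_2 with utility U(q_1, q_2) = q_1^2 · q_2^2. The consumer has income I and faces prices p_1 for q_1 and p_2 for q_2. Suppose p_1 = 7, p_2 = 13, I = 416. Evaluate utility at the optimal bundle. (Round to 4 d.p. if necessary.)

The MRS is q_2/q_1. Set MRS = p_1/p_2.
Rearranging, p_2·q_2 = p_1·q_1. Substituting into the budget gives p_1·q_1·(1 + 1) = I.
Demand: q_1*(p_1,p_2,I) = 0.5·I/p_1 and q_2* = 0.5·I/p_2.
At p_1=7, p_2=13, I=416: q_1* = 0.5·416/7 = 29.7143, q_2* = 16.
Utility at the optimum: U(29.7143, 16) = 226032.3265.

V = 226032.3265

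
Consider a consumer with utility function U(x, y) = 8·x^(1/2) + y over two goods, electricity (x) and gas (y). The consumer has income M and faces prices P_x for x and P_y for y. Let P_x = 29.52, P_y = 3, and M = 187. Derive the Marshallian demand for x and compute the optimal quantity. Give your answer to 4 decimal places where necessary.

Set MRS = P_x/P_y: 4·x^(−1/2) = P_x/P_y.
Thus x* = (4·P_y/P_x)² — independent of M — with the rest of income spent on y.
Plugging in: x* = (4·3/29.52)² = 0.1652.

x* = 0.1652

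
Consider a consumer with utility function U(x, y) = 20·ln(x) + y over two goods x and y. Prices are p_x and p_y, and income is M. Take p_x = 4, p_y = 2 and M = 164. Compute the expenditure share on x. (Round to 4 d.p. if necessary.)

share on x = 0.2439

MU_x = 20/x, MU_y = 1. Tangency: 20/x = p_x/p_y.
So x*(p_x,p_y) = 20·p_y/p_x, independent of income; and y* = (M − 20·p_y)/p_y.
At the given prices: x* = 20·2/4 = 10, and y* = 62.
Expenditure on x: 4·10 = 40; share = 0.2439.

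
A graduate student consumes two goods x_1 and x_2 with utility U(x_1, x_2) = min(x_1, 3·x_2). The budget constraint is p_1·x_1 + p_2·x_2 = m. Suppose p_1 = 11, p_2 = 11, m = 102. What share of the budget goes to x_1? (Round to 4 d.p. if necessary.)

With perfect complements, no substitution: consume in ratio x_1:x_2 = 3:1.
Budget: p_1·x_1 + p_2·(1/3)·x_1 = m, so (3·p_1 + p_2)·x_1 = 3·m.
Demand: x_1*(p_1,p_2,m) = 3·m/(3·p_1 + p_2), x_2* = m/(3·p_1 + p_2).
Here 3·11 + 11 = 44, giving x_1* = 6.9545 and x_2* = 2.3182.
Expenditure on x_1: 11·6.9545 = 76.5; share = 0.75.

share on x_1 = 0.75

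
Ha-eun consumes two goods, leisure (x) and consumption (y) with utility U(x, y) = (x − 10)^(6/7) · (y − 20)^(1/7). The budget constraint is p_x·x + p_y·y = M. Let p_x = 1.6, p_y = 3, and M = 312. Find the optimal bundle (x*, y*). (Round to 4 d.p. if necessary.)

After buying the subsistence bundle (10, 20), a share 6/7 of the remaining income goes to x: x* = 10 + 6/7·(M − 10p_x − 20p_y)/p_x.
Discretionary income = 312 − 10·1.6 − 20·3 = 236; x* = 10 + 6/7·236/1.6 = 136.4286; y* = 20 + 1/7·236/3 = 31.2381.

x* = 136.4286, y* = 31.2381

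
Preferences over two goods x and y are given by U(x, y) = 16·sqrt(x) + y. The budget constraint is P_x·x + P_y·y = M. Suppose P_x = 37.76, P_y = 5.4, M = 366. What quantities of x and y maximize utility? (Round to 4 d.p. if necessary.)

x* = 1.3089, y* = 58.6252

Set MRS = P_x/P_y: 8·x^(−1/2) = P_x/P_y.
Thus x* = (8·P_y/P_x)² — independent of M — with the rest of income spent on y.
Plugging in: x* = (8·5.4/37.76)² = 1.3089, y* = 58.6252.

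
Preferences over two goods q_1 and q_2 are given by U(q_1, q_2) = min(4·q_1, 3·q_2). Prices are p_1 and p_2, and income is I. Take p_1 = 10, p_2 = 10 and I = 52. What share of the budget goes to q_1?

share on q_1 = 0.4286

Leontief preferences: the optimum is at the kink where q_1/3 = q_2/4, i.e. q_2 = (4/3)·q_1.
Budget: p_1·q_1 + p_2·(4/3)·q_1 = I, so (3·p_1 + 4·p_2)·q_1 = 3·I.
Demand: q_1*(p_1,p_2,I) = 3·I/(3·p_1 + 4·p_2), q_2* = 4·I/(3·p_1 + 4·p_2).
Here 3·10 + 4·10 = 70, giving q_1* = 2.2286 and q_2* = 2.9714.
Expenditure on q_1: 10·2.2286 = 22.2857; share = 0.4286.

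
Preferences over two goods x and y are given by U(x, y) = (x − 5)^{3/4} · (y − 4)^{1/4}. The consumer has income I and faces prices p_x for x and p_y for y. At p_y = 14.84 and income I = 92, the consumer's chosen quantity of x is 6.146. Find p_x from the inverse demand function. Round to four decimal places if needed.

p_x = 5

Let x' = x−5, y' = y−4. MRS = 3·y'/x' = p_x/p_y.
After buying the subsistence bundle (5, 4), a share 0.75 of the remaining income goes to x: x* = 5 + 0.75·(I − 5p_x − 4p_y)/p_x.
Set x* = 6.146 in the demand function and solve for p_x: p_x = 5.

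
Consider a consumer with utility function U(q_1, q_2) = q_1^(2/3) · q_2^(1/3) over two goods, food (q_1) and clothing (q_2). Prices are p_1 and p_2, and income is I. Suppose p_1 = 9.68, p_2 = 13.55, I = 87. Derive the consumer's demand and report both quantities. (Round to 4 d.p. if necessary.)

q_1* = 5.9917, q_2* = 2.1402

Tangency: MRS = 2·q_2/q_1 = p_1/p_2.
Rearranging, p_2·q_2 = (1/2)·p_1·q_1. Substituting into the budget gives p_1·q_1·(1 + (1/2)) = I.
Demand: q_1*(p_1,p_2,I) = 2/3·I/p_1 and q_2* = 1/3·I/p_2.
At p_1=9.68, p_2=13.55, I=87: q_1* = 2/3·87/9.68 = 5.9917, q_2* = 2.1402.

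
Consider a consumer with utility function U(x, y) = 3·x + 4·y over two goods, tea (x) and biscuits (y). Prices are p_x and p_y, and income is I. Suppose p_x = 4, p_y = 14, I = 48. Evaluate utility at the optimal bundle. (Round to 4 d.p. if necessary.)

Perfect substitutes: compare marginal utility per dollar. 3/p_x vs 4/p_y → 0.75 vs 0.2857.
x gives more utility per dollar, so spend all income on x: x* = I/p_x, y* = 0.
Numerically: x* = 12, y* = 0.
Utility at the optimum: U(12, 0) = 36.

V = 36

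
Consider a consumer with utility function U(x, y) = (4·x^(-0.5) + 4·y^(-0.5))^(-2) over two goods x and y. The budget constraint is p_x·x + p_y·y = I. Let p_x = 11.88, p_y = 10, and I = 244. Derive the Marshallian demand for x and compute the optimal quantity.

x* = 10.5641

MU_x ∝ 4·x^(-1.5), MU_y ∝ 4·y^(-1.5), so MRS = (y/x)^(1.5) = p_x/p_y.
Hence y/x = (p_x/p_y)^(1/(1.5)), i.e. raised to the 2/3 power.
Substitute y = (y/x)·x into the budget: x* = I/(p_x + p_y·(y/x)).
Numerically y/x = 1.121702, so x* = 244/(11.88 + 10·1.121702) = 10.5641.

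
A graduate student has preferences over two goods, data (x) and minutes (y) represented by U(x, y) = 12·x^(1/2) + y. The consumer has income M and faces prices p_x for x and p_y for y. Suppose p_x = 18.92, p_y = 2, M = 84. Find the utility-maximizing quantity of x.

x* = 0.4023

Set MRS = p_x/p_y: 6·x^(−1/2) = p_x/p_y.
Solve: √x = 6·p_y/p_x, so x*(p_x,p_y) = (6·p_y/p_x)², and y* = (M − p_x·x*)/p_y.
Plugging in: x* = (6·2/18.92)² = 0.4023.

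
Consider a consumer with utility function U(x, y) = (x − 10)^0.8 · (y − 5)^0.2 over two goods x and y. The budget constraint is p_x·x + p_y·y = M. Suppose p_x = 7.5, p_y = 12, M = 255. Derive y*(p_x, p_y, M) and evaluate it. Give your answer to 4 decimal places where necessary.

MRS = 4·(y−5)/(x−10). Tangency with p_x/p_y gives y−5 = (1/4)·(p_x/p_y)·(x−10).
Substituting into the budget: x* = 10 + 0.8·(M − 10·p_x − 5·p_y)/p_x, and y* = 5 + 0.2·(…)/p_y.
Discretionary income = 255 − 10·7.5 − 5·12 = 120; y* = 5 + 0.2·120/12 = 7.

y* = 7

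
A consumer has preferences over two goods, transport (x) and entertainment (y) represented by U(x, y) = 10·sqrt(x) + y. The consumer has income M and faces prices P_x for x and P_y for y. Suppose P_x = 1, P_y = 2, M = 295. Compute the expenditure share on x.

Set MRS = P_x/P_y: 5·x^(−1/2) = P_x/P_y.
Thus x* = (5·P_y/P_x)² — independent of M — with the rest of income spent on y.
Plugging in: x* = (5·2/1)² = 100, y* = 97.5.
Expenditure on x: 1·100 = 100; share = 0.339.

share on x = 0.339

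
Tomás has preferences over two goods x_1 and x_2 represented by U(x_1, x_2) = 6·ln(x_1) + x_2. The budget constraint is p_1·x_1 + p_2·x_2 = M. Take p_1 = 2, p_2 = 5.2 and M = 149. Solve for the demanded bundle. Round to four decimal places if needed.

MU_x_1 = 6/x_1, MU_x_2 = 1. Tangency: 6/x_1 = p_1/p_2.
So x_1*(p_1,p_2) = 6·p_2/p_1, independent of income; and x_2* = (M − 6·p_2)/p_2.
At the given prices: x_1* = 6·5.2/2 = 15.6, and x_2* = 22.6538.

x_1* = 15.6, x_2* = 22.6538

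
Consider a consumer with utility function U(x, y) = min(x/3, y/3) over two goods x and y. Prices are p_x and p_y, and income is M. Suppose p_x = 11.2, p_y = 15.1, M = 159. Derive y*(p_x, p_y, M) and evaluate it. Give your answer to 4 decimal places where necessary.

With perfect complements, no substitution: consume in ratio x:y = 3:3.
Budget: p_x·x + p_y·x = M, so (3·p_x + 3·p_y)·x = 3·M.
Demand: x*(p_x,p_y,M) = 3·M/(3·p_x + 3·p_y), y* = 3·M/(3·p_x + 3·p_y).
Here 3·11.2 + 3·15.1 = 78.9, giving y* = 6.0456.

y* = 6.0456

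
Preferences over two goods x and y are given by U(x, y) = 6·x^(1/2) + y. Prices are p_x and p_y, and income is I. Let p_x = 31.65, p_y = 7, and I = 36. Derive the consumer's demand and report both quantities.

x* = 0.4402, y* = 3.1523

Utility is quasi-linear in y; the FOC for x is 3/√x = p_x/p_y.
Thus x* = (3·p_y/p_x)² — independent of I — with the rest of income spent on y.
Plugging in: x* = (3·7/31.65)² = 0.4402, y* = 3.1523.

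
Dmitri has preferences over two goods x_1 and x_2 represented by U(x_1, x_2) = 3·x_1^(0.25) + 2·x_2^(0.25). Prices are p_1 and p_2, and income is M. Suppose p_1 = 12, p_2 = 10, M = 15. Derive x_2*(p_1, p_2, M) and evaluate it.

x_2* = 0.5734

MRS = MU_x_1/MU_x_2 = (3/2)·(x_2/x_1)^(0.75). Set equal to p_1/p_2.
Hence x_2/x_1 = ((2/3)·p_1/p_2)^(1/(0.75)), i.e. raised to the 4/3 power.
With the ratio pinned down, the budget gives x_1* = M/(p_1 + p_2·(x_2/x_1)) and x_2* = (x_2/x_1)·x_1*.
Numerically x_2/x_1 = 0.742654, so x_1* = 15/(12 + 10·0.742654) = 0.7721 and x_2* = 0.742654·0.7721 = 0.5734.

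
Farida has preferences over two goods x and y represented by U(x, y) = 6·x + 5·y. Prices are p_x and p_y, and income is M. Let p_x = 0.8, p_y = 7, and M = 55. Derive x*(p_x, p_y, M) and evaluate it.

Perfect substitutes: compare marginal utility per dollar. 6/p_x vs 5/p_y → 7.5 vs 0.7143.
x gives more utility per dollar, so spend all income on x: x* = M/p_x, y* = 0.
Numerically: x* = 68.75, y* = 0.

x* = 68.75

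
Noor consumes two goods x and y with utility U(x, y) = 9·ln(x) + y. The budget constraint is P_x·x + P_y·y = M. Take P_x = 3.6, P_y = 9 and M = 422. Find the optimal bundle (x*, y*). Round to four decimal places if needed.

x* = 22.5, y* = 37.8889

MU_x = 9/x, MU_y = 1. Tangency: 9/x = P_x/P_y.
So x*(P_x,P_y) = 9·P_y/P_x, independent of income; and y* = (M − 9·P_y)/P_y.
At the given prices: x* = 9·9/3.6 = 22.5, and y* = 37.8889.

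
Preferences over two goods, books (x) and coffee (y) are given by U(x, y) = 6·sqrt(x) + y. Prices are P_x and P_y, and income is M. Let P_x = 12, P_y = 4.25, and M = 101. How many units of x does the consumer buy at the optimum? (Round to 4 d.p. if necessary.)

Utility is quasi-linear in y; the FOC for x is 3/√x = P_x/P_y.
Solve: √x = 3·P_y/P_x, so x*(P_x,P_y) = (3·P_y/P_x)², and y* = (M − P_x·x*)/P_y.
Plugging in: x* = (3·4.25/12)² = 1.1289.

x* = 1.1289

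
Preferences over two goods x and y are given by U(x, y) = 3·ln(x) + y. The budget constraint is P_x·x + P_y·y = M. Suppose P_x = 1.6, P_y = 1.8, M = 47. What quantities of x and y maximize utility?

MU_x = 3/x, MU_y = 1. Tangency: 3/x = P_x/P_y.
So x*(P_x,P_y) = 3·P_y/P_x, independent of income; and y* = (M − 3·P_y)/P_y.
At the given prices: x* = 3·1.8/1.6 = 3.375, and y* = 23.1111.

x* = 3.375, y* = 23.1111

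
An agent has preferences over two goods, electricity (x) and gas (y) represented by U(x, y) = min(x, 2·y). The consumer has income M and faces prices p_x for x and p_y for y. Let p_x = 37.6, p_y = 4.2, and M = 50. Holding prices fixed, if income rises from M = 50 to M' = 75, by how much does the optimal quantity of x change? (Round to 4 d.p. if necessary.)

Δx* = 0.6297

Leontief preferences: the optimum is at the kink where x/2 = y/1, i.e. y = (1/2)·x.
Budget: p_x·x + p_y·(1/2)·x = M, so (2·p_x + p_y)·x = 2·M.
Demand: x*(p_x,p_y,M) = 2·M/(2·p_x + p_y), y* = M/(2·p_x + p_y).
Here 2·37.6 + 4.2 = 79.4, giving x* = 1.2594.
At M' = 75: x* = 1.8892. Change: 1.8892 − 1.2594 = 0.6297.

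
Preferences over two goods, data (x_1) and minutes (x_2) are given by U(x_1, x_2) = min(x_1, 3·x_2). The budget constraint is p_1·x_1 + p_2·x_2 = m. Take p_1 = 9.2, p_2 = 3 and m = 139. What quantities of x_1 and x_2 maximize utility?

x_1* = 13.6275, x_2* = 4.5425

Leontief preferences: the optimum is at the kink where x_1/3 = x_2/1, i.e. x_2 = (1/3)·x_1.
Budget: p_1·x_1 + p_2·(1/3)·x_1 = m, so (3·p_1 + p_2)·x_1 = 3·m.
Demand: x_1*(p_1,p_2,m) = 3·m/(3·p_1 + p_2), x_2* = m/(3·p_1 + p_2).
Here 3·9.2 + 3 = 30.6, giving x_1* = 13.6275 and x_2* = 4.5425.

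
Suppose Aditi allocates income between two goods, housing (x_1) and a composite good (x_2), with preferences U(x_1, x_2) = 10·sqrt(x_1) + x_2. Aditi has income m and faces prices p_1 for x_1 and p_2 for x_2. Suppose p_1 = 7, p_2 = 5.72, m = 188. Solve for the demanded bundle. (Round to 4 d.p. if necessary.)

x_1* = 16.6931, x_2* = 12.4386

Utility is quasi-linear in x_2; the FOC for x_1 is 5/√x_1 = p_1/p_2.
Solve: √x_1 = 5·p_2/p_1, so x_1*(p_1,p_2) = (5·p_2/p_1)², and x_2* = (m − p_1·x_1*)/p_2.
Plugging in: x_1* = (5·5.72/7)² = 16.6931, x_2* = 12.4386.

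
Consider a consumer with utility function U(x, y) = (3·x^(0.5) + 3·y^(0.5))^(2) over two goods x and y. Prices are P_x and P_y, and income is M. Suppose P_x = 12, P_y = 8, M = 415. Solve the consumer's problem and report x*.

x* = 13.8333

MU_x ∝ 3·x^(-0.5), MU_y ∝ 3·y^(-0.5), so MRS = (y/x)^(0.5) = P_x/P_y.
Solve for the ratio: y/x = [P_x/P_y]^(2).
Substitute y = (y/x)·x into the budget: x* = M/(P_x + P_y·(y/x)).
Numerically y/x = 2.25, so x* = 415/(12 + 8·2.25) = 13.8333.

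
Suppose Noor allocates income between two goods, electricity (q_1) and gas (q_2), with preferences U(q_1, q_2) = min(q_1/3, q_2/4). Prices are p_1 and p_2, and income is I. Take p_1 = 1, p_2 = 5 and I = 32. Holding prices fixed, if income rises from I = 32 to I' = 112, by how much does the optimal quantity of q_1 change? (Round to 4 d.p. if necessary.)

Δq_1* = 10.4348

With perfect complements, no substitution: consume in ratio q_1:q_2 = 3:4.
Budget: p_1·q_1 + p_2·(4/3)·q_1 = I, so (3·p_1 + 4·p_2)·q_1 = 3·I.
Demand: q_1*(p_1,p_2,I) = 3·I/(3·p_1 + 4·p_2), q_2* = 4·I/(3·p_1 + 4·p_2).
Here 3·1 + 4·5 = 23, giving q_1* = 4.1739.
At I' = 112: q_1* = 14.6087. Change: 14.6087 − 4.1739 = 10.4348.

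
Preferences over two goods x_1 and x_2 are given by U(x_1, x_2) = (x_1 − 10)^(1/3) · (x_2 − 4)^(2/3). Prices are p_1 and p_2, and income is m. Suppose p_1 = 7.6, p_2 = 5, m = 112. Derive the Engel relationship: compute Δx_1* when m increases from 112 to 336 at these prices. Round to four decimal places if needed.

MRS = (1/2)·(x_2−4)/(x_1−10). Tangency with p_1/p_2 gives x_2−4 = 2·(p_1/p_2)·(x_1−10).
After buying the subsistence bundle (10, 4), a share 1/3 of the remaining income goes to x_1: x_1* = 10 + 1/3·(m − 10p_1 − 4p_2)/p_1.
Discretionary income = 112 − 10·7.6 − 4·5 = 16; x_1* = 10 + 1/3·16/7.6 = 10.7018.
At m' = 336: x_1* = 20.5263. Change: 20.5263 − 10.7018 = 9.8246.

Δx_1* = 9.8246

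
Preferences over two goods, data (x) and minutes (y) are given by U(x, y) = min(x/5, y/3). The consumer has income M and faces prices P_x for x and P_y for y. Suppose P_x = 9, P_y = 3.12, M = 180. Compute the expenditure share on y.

share on y = 0.1722

Leontief preferences: the optimum is at the kink where x/5 = y/3, i.e. y = (3/5)·x.
Budget: P_x·x + P_y·(3/5)·x = M, so (5·P_x + 3·P_y)·x = 5·M.
Demand: x*(P_x,P_y,M) = 5·M/(5·P_x + 3·P_y), y* = 3·M/(5·P_x + 3·P_y).
Here 5·9 + 3·3.12 = 54.36, giving x* = 16.5563 and y* = 9.9338.
Expenditure on y: 3.12·9.9338 = 30.9934; share = 0.1722.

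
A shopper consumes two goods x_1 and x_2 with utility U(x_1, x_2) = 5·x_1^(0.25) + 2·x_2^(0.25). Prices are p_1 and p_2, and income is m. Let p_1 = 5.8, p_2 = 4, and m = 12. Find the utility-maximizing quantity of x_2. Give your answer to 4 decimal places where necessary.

x_2* = 0.7504

MU_x_1 ∝ 5·x_1^(-0.75), MU_x_2 ∝ 2·x_2^(-0.75), so MRS = (5/2)·(x_2/x_1)^(0.75) = p_1/p_2.
Hence x_2/x_1 = ((2/5)·p_1/p_2)^(1/(0.75)), i.e. raised to the 4/3 power.
With the ratio pinned down, the budget gives x_1* = m/(p_1 + p_2·(x_2/x_1)) and x_2* = (x_2/x_1)·x_1*.
Numerically x_2/x_1 = 0.483694, so x_1* = 12/(5.8 + 4·0.483694) = 1.5514 and x_2* = 0.483694·1.5514 = 0.7504.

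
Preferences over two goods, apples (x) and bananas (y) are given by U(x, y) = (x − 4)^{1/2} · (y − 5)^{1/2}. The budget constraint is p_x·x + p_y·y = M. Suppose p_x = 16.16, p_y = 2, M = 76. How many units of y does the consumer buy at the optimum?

y* = 5.34

MRS = (y−5)/(x−4). Tangency with p_x/p_y gives y−5 = (p_x/p_y)·(x−4).
Substituting into the budget: x* = 4 + 0.5·(M − 4·p_x − 5·p_y)/p_x, and y* = 5 + 0.5·(…)/p_y.
Discretionary income = 76 − 4·16.16 − 5·2 = 1.36; y* = 5 + 0.5·1.36/2 = 5.34.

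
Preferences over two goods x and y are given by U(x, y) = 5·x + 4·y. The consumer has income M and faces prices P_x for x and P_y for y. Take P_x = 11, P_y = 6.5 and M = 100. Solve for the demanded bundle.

Perfect substitutes: compare marginal utility per dollar. 5/P_x vs 4/P_y → 0.4545 vs 0.6154.
y gives more utility per dollar, so spend all income on y: y* = M/P_y, x* = 0.
Numerically: x* = 0, y* = 15.3846.

x* = 0, y* = 15.3846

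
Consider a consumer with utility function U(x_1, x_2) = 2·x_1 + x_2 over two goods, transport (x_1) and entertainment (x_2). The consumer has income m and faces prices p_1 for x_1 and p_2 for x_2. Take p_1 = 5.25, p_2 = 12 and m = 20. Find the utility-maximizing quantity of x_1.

Linear utility — the consumer picks whichever good has higher MU/price: 2/5.25 = 0.381 vs 1/12 = 0.0833.
x_1 gives more utility per dollar, so spend all income on x_1: x_1* = m/p_1, x_2* = 0.
Numerically: x_1* = 3.8095, x_2* = 0.

x_1* = 3.8095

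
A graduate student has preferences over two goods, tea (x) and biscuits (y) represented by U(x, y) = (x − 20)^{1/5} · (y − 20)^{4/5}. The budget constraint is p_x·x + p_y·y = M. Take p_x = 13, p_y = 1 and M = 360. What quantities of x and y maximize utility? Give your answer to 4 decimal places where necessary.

MRS = (1/4)·(y−20)/(x−20). Tangency with p_x/p_y gives y−20 = 4·(p_x/p_y)·(x−20).
After buying the subsistence bundle (20, 20), a share 0.2 of the remaining income goes to x: x* = 20 + 0.2·(M − 20p_x − 20p_y)/p_x.
Discretionary income = 360 − 20·13 − 20·1 = 80; x* = 20 + 0.2·80/13 = 21.2308; y* = 20 + 0.8·80/1 = 84.

x* = 21.2308, y* = 84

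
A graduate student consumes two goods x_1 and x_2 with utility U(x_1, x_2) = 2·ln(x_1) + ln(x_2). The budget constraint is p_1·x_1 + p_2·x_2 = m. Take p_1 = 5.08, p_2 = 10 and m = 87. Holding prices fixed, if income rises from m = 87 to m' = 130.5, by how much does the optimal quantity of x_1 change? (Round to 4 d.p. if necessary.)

Demand: x_1*(p_1,p_2,m) = 2/3·m/p_1 and x_2* = 1/3·m/p_2.
At p_1=5.08, p_2=10, m=87: x_1* = 2/3·87/5.08 = 11.4173.
At m' = 130.5: x_1* = 17.126. Change: 17.126 − 11.4173 = 5.7087.

Δx_1* = 5.7087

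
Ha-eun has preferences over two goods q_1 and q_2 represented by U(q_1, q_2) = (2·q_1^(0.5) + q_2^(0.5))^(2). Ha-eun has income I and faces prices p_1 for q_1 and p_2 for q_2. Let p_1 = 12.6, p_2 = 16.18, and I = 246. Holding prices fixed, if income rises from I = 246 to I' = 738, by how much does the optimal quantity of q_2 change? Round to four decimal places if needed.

MU_q_1 ∝ 2·q_1^(-0.5), MU_q_2 ∝ q_2^(-0.5), so MRS = 2·(q_2/q_1)^(0.5) = p_1/p_2.
Solve for the ratio: q_2/q_1 = [(1/2)·p_1/p_2]^(2).
With the ratio pinned down, the budget gives q_1* = I/(p_1 + p_2·(q_2/q_1)) and q_2* = (q_2/q_1)·q_1*.
Numerically q_2/q_1 = 0.151609, so q_1* = 246/(12.6 + 16.18·0.151609) = 16.3422 and q_2* = 0.151609·16.3422 = 2.4776.
At I' = 738: q_2* = 7.4329. Change: 7.4329 − 2.4776 = 4.9552.

Δq_2* = 4.9552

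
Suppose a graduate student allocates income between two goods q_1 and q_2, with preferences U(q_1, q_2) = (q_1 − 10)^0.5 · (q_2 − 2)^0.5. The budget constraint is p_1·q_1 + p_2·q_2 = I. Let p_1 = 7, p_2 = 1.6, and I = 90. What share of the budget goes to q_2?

share on q_2 = 0.1289

MRS = (q_2−2)/(q_1−10). Tangency with p_1/p_2 gives q_2−2 = (p_1/p_2)·(q_1−10).
Substituting into the budget: q_1* = 10 + 0.5·(I − 10·p_1 − 2·p_2)/p_1, and q_2* = 2 + 0.5·(…)/p_2.
Discretionary income = 90 − 10·7 − 2·1.6 = 16.8; q_1* = 10 + 0.5·16.8/7 = 11.2; q_2* = 2 + 0.5·16.8/1.6 = 7.25.
Expenditure on q_2: 1.6·7.25 = 11.6; share = 0.1289.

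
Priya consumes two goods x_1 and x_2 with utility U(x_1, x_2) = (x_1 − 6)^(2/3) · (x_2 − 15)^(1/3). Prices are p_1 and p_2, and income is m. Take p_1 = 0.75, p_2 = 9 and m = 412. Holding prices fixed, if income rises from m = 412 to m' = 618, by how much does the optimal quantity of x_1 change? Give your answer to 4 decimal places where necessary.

MRS = 2·(x_2−15)/(x_1−6). Tangency with p_1/p_2 gives x_2−15 = (1/2)·(p_1/p_2)·(x_1−6).
Substituting into the budget: x_1* = 6 + 2/3·(m − 6·p_1 − 15·p_2)/p_1, and x_2* = 15 + 1/3·(…)/p_2.
Discretionary income = 412 − 6·0.75 − 15·9 = 272.5; x_1* = 6 + 2/3·272.5/0.75 = 248.2222.
At m' = 618: x_1* = 431.3333. Change: 431.3333 − 248.2222 = 183.1111.

Δx_1* = 183.1111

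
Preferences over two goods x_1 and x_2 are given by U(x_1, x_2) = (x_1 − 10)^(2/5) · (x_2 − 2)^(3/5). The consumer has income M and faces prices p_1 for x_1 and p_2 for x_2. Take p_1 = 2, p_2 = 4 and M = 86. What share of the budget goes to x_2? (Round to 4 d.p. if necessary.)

Let x_1' = x_1−10, x_2' = x_2−2. MRS = (2/3)·x_2'/x_1' = p_1/p_2.
Substituting into the budget: x_1* = 10 + 0.4·(M − 10·p_1 − 2·p_2)/p_1, and x_2* = 2 + 0.6·(…)/p_2.
Discretionary income = 86 − 10·2 − 2·4 = 58; x_1* = 10 + 0.4·58/2 = 21.6; x_2* = 2 + 0.6·58/4 = 10.7.
Expenditure on x_2: 4·10.7 = 42.8; share = 0.4977.

share on x_2 = 0.4977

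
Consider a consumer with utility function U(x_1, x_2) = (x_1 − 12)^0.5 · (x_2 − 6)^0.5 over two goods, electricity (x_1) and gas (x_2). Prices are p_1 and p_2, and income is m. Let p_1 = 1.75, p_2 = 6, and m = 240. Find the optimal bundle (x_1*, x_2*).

This is Cobb-Douglas in (x_1−12, x_2−6): tangency gives 0.5·p_2·(x_2−6) = 0.5·p_1·(x_1−12).
After buying the subsistence bundle (12, 6), a share 0.5 of the remaining income goes to x_1: x_1* = 12 + 0.5·(m − 12p_1 − 6p_2)/p_1.
Discretionary income = 240 − 12·1.75 − 6·6 = 183; x_1* = 12 + 0.5·183/1.75 = 64.2857; x_2* = 6 + 0.5·183/6 = 21.25.

x_1* = 64.2857, x_2* = 21.25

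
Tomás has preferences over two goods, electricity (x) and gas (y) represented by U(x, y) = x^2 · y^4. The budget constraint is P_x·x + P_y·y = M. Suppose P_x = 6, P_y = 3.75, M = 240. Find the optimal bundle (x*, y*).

MU_x/MU_y = (2·y)/(4·x); tangency sets this equal to P_x/P_y.
So 2·P_y·y = 4·P_x·x; combined with the budget, a share 1/3 of income goes to x.
Demand: x*(P_x,P_y,M) = 1/3·M/P_x and y* = 2/3·M/P_y.
At P_x=6, P_y=3.75, M=240: x* = 1/3·240/6 = 13.3333, y* = 42.6667.

x* = 13.3333, y* = 42.6667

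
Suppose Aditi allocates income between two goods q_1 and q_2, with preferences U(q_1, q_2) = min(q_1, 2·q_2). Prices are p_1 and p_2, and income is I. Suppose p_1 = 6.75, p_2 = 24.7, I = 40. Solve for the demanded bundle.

q_1* = 2.0942, q_2* = 1.0471

Leontief preferences: the optimum is at the kink where q_1/2 = q_2/1, i.e. q_2 = (1/2)·q_1.
Budget: p_1·q_1 + p_2·(1/2)·q_1 = I, so (2·p_1 + p_2)·q_1 = 2·I.
Demand: q_1*(p_1,p_2,I) = 2·I/(2·p_1 + p_2), q_2* = I/(2·p_1 + p_2).
Here 2·6.75 + 24.7 = 38.2, giving q_1* = 2.0942 and q_2* = 1.0471.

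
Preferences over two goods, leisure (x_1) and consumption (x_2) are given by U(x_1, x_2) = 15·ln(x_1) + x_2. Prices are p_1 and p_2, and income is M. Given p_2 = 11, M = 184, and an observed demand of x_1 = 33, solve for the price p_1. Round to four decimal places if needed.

p_1 = 5

MU_x_1 = 15/x_1, MU_x_2 = 1. Tangency: 15/x_1 = p_1/p_2.
So x_1*(p_1,p_2) = 15·p_2/p_1, independent of income; and x_2* = (M − 15·p_2)/p_2.
Set x_1* = 33 in the demand function and solve for p_1: p_1 = 5.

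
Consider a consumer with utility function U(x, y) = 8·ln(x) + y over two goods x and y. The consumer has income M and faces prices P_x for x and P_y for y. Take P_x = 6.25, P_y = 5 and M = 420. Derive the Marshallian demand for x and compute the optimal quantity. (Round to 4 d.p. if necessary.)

x* = 6.4

Set MRS = P_x/P_y: (8/x)/1 = P_x/P_y.
So x*(P_x,P_y) = 8·P_y/P_x, independent of income; and y* = (M − 8·P_y)/P_y.
At the given prices: x* = 8·5/6.25 = 6.4.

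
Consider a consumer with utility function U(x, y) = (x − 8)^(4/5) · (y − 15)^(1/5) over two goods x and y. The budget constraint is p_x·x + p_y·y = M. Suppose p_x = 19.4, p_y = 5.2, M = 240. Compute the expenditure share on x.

Let x' = x−8, y' = y−15. MRS = 4·y'/x' = p_x/p_y.
Substituting into the budget: x* = 8 + 0.8·(M − 8·p_x − 15·p_y)/p_x, and y* = 15 + 0.2·(…)/p_y.
Discretionary income = 240 − 8·19.4 − 15·5.2 = 6.8; x* = 8 + 0.8·6.8/19.4 = 8.2804; y* = 15 + 0.2·6.8/5.2 = 15.2615.
Expenditure on x: 19.4·8.2804 = 160.64; share = 0.6693.

share on x = 0.6693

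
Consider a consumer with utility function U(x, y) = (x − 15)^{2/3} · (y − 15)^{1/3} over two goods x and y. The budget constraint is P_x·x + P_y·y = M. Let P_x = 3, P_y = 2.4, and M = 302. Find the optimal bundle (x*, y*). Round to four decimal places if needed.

This is Cobb-Douglas in (x−15, y−15): tangency gives 2/3·P_y·(y−15) = 1/3·P_x·(x−15).
After buying the subsistence bundle (15, 15), a share 2/3 of the remaining income goes to x: x* = 15 + 2/3·(M − 15P_x − 15P_y)/P_x.
Discretionary income = 302 − 15·3 − 15·2.4 = 221; x* = 15 + 2/3·221/3 = 64.1111; y* = 15 + 1/3·221/2.4 = 45.6944.

x* = 64.1111, y* = 45.6944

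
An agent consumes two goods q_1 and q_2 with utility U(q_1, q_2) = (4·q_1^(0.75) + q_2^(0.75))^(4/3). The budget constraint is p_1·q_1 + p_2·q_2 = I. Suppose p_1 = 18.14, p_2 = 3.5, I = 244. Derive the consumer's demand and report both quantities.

q_1* = 8.7127, q_2* = 24.5577

MU_q_1 ∝ 4·q_1^(-0.25), MU_q_2 ∝ q_2^(-0.25), so MRS = 4·(q_2/q_1)^(0.25) = p_1/p_2.
Hence q_2/q_1 = ((1/4)·p_1/p_2)^(1/(0.25)), i.e. raised to the 4 power.
With the ratio pinned down, the budget gives q_1* = I/(p_1 + p_2·(q_2/q_1)) and q_2* = (q_2/q_1)·q_1*.
Numerically q_2/q_1 = 2.818623, so q_1* = 244/(18.14 + 3.5·2.818623) = 8.7127 and q_2* = 2.818623·8.7127 = 24.5577.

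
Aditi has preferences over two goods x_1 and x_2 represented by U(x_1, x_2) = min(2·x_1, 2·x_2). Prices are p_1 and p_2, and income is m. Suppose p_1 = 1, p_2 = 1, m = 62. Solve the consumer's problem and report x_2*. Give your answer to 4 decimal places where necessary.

Leontief preferences: the optimum is at the kink where x_1/2 = x_2/2, i.e. x_2 = x_1.
Budget: p_1·x_1 + p_2·x_1 = m, so (2·p_1 + 2·p_2)·x_1 = 2·m.
Demand: x_1*(p_1,p_2,m) = 2·m/(2·p_1 + 2·p_2), x_2* = 2·m/(2·p_1 + 2·p_2).
Here 2·1 + 2·1 = 4, giving x_2* = 31.

x_2* = 31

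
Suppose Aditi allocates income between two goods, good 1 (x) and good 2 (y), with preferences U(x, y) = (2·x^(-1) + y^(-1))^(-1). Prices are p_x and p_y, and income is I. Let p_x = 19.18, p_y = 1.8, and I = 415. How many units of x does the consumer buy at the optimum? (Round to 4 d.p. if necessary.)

From the CES first-order condition, 2·(y/x)^(2) = p_x/p_y.
Hence y/x = ((1/2)·p_x/p_y)^(1/(2)), i.e. raised to the 0.5 power.
With the ratio pinned down, the budget gives x* = I/(p_x + p_y·(y/x)) and y* = (y/x)·x*.
Numerically y/x = 2.308198, so x* = 415/(19.18 + 1.8·2.308198) = 17.7846.

x* = 17.7846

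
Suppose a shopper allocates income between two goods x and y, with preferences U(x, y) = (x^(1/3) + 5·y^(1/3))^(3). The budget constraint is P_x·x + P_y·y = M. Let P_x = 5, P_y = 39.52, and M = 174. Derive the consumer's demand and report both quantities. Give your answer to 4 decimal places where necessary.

MU_x ∝ x^(-2/3), MU_y ∝ 5·y^(-2/3), so MRS = (1/5)·(y/x)^(2/3) = P_x/P_y.
Hence y/x = (5·P_x/P_y)^(1/(2/3)), i.e. raised to the 1.5 power.
Substitute y = (y/x)·x into the budget: x* = M/(P_x + P_y·(y/x)).
Numerically y/x = 0.503135, so x* = 174/(5 + 39.52·0.503135) = 6.9925 and y* = 0.503135·6.9925 = 3.5182.

x* = 6.9925, y* = 3.5182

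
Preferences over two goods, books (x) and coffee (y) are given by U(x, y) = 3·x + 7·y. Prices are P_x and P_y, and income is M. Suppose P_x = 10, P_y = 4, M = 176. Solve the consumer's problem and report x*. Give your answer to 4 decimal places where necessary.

x* = 0

Linear utility — the consumer picks whichever good has higher MU/price: 3/10 = 0.3 vs 7/4 = 1.75.
y gives more utility per dollar, so spend all income on y: y* = M/P_y, x* = 0.
Numerically: x* = 0, y* = 44.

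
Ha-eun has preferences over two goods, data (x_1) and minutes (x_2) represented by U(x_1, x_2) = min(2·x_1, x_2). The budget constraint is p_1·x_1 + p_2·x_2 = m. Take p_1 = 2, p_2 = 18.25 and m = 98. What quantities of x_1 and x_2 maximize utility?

x_1* = 2.5455, x_2* = 5.0909

Leontief preferences: the optimum is at the kink where x_1/1 = x_2/2, i.e. x_2 = 2·x_1.
Budget: p_1·x_1 + p_2·2·x_1 = m, so (p_1 + 2·p_2)·x_1 = m.
Demand: x_1*(p_1,p_2,m) = m/(p_1 + 2·p_2), x_2* = 2·m/(p_1 + 2·p_2).
Here 2 + 2·18.25 = 38.5, giving x_1* = 2.5455 and x_2* = 5.0909.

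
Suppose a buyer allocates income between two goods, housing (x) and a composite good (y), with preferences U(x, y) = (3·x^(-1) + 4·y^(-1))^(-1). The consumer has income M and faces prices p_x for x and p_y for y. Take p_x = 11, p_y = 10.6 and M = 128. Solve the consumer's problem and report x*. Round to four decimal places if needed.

MU_x ∝ 3·x^(-2), MU_y ∝ 4·y^(-2), so MRS = (3/4)·(y/x)^(2) = p_x/p_y.
Hence y/x = ((4/3)·p_x/p_y)^(1/(2)), i.e. raised to the 0.5 power.
With the ratio pinned down, the budget gives x* = M/(p_x + p_y·(y/x)) and y* = (y/x)·x*.
Numerically y/x = 1.176286, so x* = 128/(11 + 10.6·1.176286) = 5.4541.

x* = 5.4541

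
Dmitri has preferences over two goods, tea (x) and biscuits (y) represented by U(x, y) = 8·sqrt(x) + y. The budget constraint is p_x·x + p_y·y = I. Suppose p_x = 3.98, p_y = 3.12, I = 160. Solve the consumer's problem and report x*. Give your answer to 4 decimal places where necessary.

x* = 9.8325

MU_x = 4/√x, MU_y = 1. Tangency: 4/√x = p_x/p_y.
Solve: √x = 4·p_y/p_x, so x*(p_x,p_y) = (4·p_y/p_x)², and y* = (I − p_x·x*)/p_y.
Plugging in: x* = (4·3.12/3.98)² = 9.8325.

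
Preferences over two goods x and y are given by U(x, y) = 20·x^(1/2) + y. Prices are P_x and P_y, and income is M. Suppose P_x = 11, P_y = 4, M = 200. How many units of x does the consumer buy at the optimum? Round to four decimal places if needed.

Set MRS = P_x/P_y: 10·x^(−1/2) = P_x/P_y.
Solve: √x = 10·P_y/P_x, so x*(P_x,P_y) = (10·P_y/P_x)², and y* = (M − P_x·x*)/P_y.
Plugging in: x* = (10·4/11)² = 13.2231.

x* = 13.2231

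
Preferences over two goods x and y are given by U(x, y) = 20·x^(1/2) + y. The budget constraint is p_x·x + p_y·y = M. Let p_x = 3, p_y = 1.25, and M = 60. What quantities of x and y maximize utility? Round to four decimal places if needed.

x* = 17.3611, y* = 6.3333

MU_x = 10/√x, MU_y = 1. Tangency: 10/√x = p_x/p_y.
Thus x* = (10·p_y/p_x)² — independent of M — with the rest of income spent on y.
Plugging in: x* = (10·1.25/3)² = 17.3611, y* = 6.3333.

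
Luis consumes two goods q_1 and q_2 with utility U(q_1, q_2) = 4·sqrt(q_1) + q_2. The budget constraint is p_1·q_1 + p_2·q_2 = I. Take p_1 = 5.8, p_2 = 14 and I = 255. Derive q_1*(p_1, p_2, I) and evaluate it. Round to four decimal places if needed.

q_1* = 23.3056

MU_q_1 = 2/√q_1, MU_q_2 = 1. Tangency: 2/√q_1 = p_1/p_2.
Solve: √q_1 = 2·p_2/p_1, so q_1*(p_1,p_2) = (2·p_2/p_1)², and q_2* = (I − p_1·q_1*)/p_2.
Plugging in: q_1* = (2·14/5.8)² = 23.3056.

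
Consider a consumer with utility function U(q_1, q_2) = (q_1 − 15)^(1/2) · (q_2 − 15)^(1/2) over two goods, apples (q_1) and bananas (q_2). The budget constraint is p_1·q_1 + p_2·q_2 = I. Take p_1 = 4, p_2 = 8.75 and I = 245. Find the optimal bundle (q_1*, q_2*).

q_1* = 21.7188, q_2* = 18.0714

This is Cobb-Douglas in (q_1−15, q_2−15): tangency gives 0.5·p_2·(q_2−15) = 0.5·p_1·(q_1−15).
Substituting into the budget: q_1* = 15 + 0.5·(I − 15·p_1 − 15·p_2)/p_1, and q_2* = 15 + 0.5·(…)/p_2.
Discretionary income = 245 − 15·4 − 15·8.75 = 53.75; q_1* = 15 + 0.5·53.75/4 = 21.7188; q_2* = 15 + 0.5·53.75/8.75 = 18.0714.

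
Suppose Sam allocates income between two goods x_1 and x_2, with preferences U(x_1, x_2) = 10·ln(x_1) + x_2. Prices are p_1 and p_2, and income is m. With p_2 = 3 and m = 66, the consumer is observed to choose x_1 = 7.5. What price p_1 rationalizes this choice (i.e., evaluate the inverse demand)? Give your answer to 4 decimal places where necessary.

Set MRS = p_1/p_2: (10/x_1)/1 = p_1/p_2.
So x_1*(p_1,p_2) = 10·p_2/p_1, independent of income; and x_2* = (m − 10·p_2)/p_2.
Set x_1* = 7.5 in the demand function and solve for p_1: p_1 = 4.

p_1 = 4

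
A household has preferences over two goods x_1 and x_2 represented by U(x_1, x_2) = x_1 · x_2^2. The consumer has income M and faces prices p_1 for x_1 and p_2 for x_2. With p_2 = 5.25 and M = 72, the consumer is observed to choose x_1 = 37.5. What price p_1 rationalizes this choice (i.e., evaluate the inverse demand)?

The MRS is (1/2)·x_2/x_1. Set MRS = p_1/p_2.
Rearranging, p_2·x_2 = 2·p_1·x_1. Substituting into the budget gives p_1·x_1·(1 + 2) = M.
Demand: x_1*(p_1,p_2,M) = 1/3·M/p_1 and x_2* = 2/3·M/p_2.
Set x_1* = 37.5 in the demand function and solve for p_1: p_1 = 0.64.

p_1 = 0.64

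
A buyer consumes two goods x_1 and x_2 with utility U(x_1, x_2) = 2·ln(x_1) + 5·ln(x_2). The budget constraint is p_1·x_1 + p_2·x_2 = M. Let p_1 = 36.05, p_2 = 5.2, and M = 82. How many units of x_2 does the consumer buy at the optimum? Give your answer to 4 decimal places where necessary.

MU_x_1/MU_x_2 = (2·x_2)/(5·x_1); tangency sets this equal to p_1/p_2.
Rearranging, p_2·x_2 = (5/2)·p_1·x_1. Substituting into the budget gives p_1·x_1·(1 + (5/2)) = M.
Demand: x_1*(p_1,p_2,M) = 2/7·M/p_1 and x_2* = 5/7·M/p_2.
At p_1=36.05, p_2=5.2, M=82: x_2* = 5/7·82/5.2 = 11.2637.

x_2* = 11.2637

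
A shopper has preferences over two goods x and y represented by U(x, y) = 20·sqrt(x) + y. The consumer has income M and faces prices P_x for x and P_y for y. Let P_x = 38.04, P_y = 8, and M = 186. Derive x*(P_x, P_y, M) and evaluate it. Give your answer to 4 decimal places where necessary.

Thus x* = (10·P_y/P_x)² — independent of M — with the rest of income spent on y.
Plugging in: x* = (10·8/38.04)² = 4.4228.

x* = 4.4228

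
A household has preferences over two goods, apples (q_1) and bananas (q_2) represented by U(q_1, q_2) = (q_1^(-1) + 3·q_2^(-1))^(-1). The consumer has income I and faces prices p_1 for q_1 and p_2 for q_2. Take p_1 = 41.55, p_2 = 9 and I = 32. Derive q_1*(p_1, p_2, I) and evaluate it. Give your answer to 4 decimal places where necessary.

With the ratio pinned down, the budget gives q_1* = I/(p_1 + p_2·(q_2/q_1)) and q_2* = (q_2/q_1)·q_1*.
Numerically q_2/q_1 = 3.721559, so q_1* = 32/(41.55 + 9·3.721559) = 0.4264.

q_1* = 0.4264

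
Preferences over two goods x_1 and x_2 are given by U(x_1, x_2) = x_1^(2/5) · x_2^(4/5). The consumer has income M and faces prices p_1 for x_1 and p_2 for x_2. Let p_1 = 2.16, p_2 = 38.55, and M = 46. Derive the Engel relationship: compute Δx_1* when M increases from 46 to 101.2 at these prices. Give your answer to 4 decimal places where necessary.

At p_1=2.16, p_2=38.55, M=46: x_1* = 1/3·46/2.16 = 7.0988.
At M' = 101.2: x_1* = 15.6173. Change: 15.6173 − 7.0988 = 8.5185.

Δx_1* = 8.5185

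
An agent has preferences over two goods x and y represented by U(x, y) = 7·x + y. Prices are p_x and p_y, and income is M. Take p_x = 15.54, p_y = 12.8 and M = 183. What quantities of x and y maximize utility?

Linear utility — the consumer picks whichever good has higher MU/price: 7/15.54 = 0.4505 vs 1/12.8 = 0.0781.
x gives more utility per dollar, so spend all income on x: x* = M/p_x, y* = 0.
Numerically: x* = 11.7761, y* = 0.

x* = 11.7761, y* = 0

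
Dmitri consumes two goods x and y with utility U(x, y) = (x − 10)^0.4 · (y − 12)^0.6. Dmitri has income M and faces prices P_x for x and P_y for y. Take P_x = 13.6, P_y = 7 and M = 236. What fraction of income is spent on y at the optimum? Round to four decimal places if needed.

MRS = (2/3)·(y−12)/(x−10). Tangency with P_x/P_y gives y−12 = (3/2)·(P_x/P_y)·(x−10).
Substituting into the budget: x* = 10 + 0.4·(M − 10·P_x − 12·P_y)/P_x, and y* = 12 + 0.6·(…)/P_y.
Discretionary income = 236 − 10·13.6 − 12·7 = 16; x* = 10 + 0.4·16/13.6 = 10.4706; y* = 12 + 0.6·16/7 = 13.3714.
Expenditure on y: 7·13.3714 = 93.6; share = 0.3966.

share on y = 0.3966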